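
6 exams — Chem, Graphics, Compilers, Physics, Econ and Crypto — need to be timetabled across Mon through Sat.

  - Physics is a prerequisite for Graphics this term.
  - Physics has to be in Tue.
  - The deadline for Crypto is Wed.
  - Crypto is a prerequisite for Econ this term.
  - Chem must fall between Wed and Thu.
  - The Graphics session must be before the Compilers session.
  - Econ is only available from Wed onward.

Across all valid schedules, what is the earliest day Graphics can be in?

Wed

Precedence pushes Graphics to at least Wed; downstream work caps Graphics at Fri.
Graphics at Wed is achievable: Crypto -> Mon; Econ -> Wed; Chem -> Wed; Compilers -> Thu; Graphics -> Wed; Physics -> Tue.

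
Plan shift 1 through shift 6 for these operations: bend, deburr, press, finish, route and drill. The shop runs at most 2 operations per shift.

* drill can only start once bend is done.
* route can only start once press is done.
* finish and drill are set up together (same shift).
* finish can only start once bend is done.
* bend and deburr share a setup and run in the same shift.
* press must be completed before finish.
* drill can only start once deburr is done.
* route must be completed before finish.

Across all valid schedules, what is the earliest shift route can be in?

shift 2

Precedence pushes route to at least shift 2; downstream work caps route at shift 5.
route at shift 2 is achievable: route -> shift 2; drill -> shift 4; finish -> shift 4; deburr -> shift 3; bend -> shift 3; press -> shift 1.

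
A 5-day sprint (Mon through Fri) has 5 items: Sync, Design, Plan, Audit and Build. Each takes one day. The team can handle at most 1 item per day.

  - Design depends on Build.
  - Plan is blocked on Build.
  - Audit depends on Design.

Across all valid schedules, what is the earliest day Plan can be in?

Precedence pushes Plan to at least Tue.
Plan at Tue is achievable: Plan=Tue; Audit=Thu; Build=Mon; Design=Wed; Sync=Fri.

Tue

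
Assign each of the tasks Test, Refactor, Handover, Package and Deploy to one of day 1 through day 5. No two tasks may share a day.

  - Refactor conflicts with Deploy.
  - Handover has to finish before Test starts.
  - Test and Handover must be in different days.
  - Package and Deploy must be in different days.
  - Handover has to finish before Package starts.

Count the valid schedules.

Splitting on Test: it can be day 2 (6), day 3 (10), day 4 (12), day 5 (12). Listing each branch's schedules as (Refactor, Handover, Package, Deploy) by day number:
Test=day 2: (3,1,4,5) (3,1,5,4) (4,1,3,5) (4,1,5,3) (5,1,3,4) (5,1,4,3) — 6.
Test=day 3: (1,2,4,5) (1,2,5,4) (2,1,4,5) (2,1,5,4) (4,1,2,5) (4,1,5,2) (4,2,5,1) (5,1,2,4) (5,1,4,2) (5,2,4,1) — 10.
Test=day 4: (1,2,3,5) (1,2,5,3) (1,3,5,2) (2,1,3,5) (2,1,5,3) (2,3,5,1) (3,1,2,5) (3,1,5,2) (3,2,5,1) (5,1,2,3) (5,1,3,2) (5,2,3,1) — 12.
Test=day 5: (1,2,3,4) (1,2,4,3) (1,3,4,2) (2,1,3,4) (2,1,4,3) (2,3,4,1) (3,1,2,4) (3,1,4,2) (3,2,4,1) (4,1,2,3) (4,1,3,2) (4,2,3,1) — 12.
Summing: 6 + 10 + 12 + 12 = 40.

40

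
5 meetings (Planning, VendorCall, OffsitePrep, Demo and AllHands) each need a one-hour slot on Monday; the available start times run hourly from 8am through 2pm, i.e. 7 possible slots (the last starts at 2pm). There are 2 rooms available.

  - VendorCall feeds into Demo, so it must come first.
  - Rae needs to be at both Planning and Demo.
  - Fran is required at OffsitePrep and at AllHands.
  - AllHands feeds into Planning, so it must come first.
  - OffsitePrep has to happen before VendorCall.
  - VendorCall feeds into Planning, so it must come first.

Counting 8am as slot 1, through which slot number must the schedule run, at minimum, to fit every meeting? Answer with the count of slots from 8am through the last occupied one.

4 slots

The precedence chain requires at least 3 distinct slots.
With at most 2 per slot and 5 meetings, at least 3 slots are needed.
Could 3 slots be enough, i.e. nothing placed later than 10am? No: Demo must come after VendorCall (at 8am or later) → {9am, 10am}; VendorCall must come before Demo (at 10am or earlier) → {8am, 9am}; Planning must come after VendorCall (at 8am or later) → {9am, 10am}; VendorCall must come after OffsitePrep (at 8am or later) → {9am}; OffsitePrep must come before VendorCall (at 9am or earlier) → {8am}; AllHands must come before Planning (at 10am or earlier) → {8am, 9am}; AllHands can't share with OffsitePrep (8am) → {9am}; Planning can't use 9am, already full with VendorCall and AllHands (limit 2) → {10am}; Demo can't use 9am, already full with VendorCall and AllHands (limit 2) → {10am}; Demo can't share with Planning (10am) → nothing is left.
So 3 slots is not enough.
4 works (last occupied slot: 11am): for example Demo -> 11am; VendorCall -> 9am; Planning -> 10am; AllHands -> 9am; OffsitePrep -> 8am.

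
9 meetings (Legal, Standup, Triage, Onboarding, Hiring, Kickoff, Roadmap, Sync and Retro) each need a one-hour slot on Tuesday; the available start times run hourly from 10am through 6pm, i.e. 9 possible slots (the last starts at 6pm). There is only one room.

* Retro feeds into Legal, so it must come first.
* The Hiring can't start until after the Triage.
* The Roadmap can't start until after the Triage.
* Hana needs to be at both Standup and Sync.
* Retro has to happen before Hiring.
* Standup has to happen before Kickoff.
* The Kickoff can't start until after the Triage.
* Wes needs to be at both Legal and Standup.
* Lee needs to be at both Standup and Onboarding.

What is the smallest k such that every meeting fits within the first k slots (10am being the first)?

The precedence chain requires at least 2 distinct slots.
With at most 1 per slot and 9 meetings, at least 9 slots are needed.
9 works (last occupied slot: 6pm): for example Legal -> 3pm; Triage -> 10am; Retro -> 11am; Onboarding -> 5pm; Standup -> 1pm; Sync -> 6pm; Roadmap -> 4pm; Kickoff -> 2pm; Hiring -> 12pm.

9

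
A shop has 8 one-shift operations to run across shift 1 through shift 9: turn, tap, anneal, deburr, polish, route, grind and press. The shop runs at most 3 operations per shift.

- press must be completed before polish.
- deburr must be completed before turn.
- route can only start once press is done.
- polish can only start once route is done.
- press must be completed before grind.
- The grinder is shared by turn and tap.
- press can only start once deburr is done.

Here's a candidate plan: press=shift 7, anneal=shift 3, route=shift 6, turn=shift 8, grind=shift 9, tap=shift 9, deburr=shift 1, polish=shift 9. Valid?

No. route can only start once press is done is not satisfied.

press can only start once deburr is done — holds.
deburr must be completed before turn — holds.
The grinder is shared by turn and tap — holds.
route can only start once press is done — violated.
The shop runs at most 3 operations per shift — holds.
polish can only start once route is done — holds.
press must be completed before polish — holds.
press must be completed before grind — holds.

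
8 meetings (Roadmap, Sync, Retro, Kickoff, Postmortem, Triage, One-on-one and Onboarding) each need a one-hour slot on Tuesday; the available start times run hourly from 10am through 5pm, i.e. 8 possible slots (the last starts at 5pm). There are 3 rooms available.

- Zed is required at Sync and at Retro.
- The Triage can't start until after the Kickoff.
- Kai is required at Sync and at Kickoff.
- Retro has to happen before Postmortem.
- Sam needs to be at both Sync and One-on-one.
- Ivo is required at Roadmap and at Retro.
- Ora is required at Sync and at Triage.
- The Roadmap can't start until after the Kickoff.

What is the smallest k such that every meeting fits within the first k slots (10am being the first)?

3

The precedence chain requires at least 2 distinct slots.
With at most 3 per slot and 8 meetings, at least 3 slots are needed.
3 works (last occupied slot: 12pm): for example Roadmap=11am, Triage=11am, Kickoff=10am, Postmortem=11am, Sync=12pm, One-on-one=10am, Onboarding=12pm, Retro=10am.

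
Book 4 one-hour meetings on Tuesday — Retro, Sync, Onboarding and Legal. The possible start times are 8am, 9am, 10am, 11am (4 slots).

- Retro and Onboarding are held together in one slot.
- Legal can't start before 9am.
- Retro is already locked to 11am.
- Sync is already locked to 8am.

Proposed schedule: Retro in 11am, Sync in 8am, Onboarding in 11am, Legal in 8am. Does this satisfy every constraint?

Sync is already locked to 8am — holds.
Legal can't start before 9am — violated.
Retro and Onboarding are held together in one slot — holds.
Retro is already locked to 11am — holds.

No. Legal can't start before 9am is not satisfied.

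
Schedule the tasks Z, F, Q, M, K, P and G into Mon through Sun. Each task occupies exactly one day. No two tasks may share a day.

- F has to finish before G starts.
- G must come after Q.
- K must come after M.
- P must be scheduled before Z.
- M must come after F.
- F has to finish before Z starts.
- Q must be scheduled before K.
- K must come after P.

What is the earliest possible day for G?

Wed

Precedence pushes G to at least Tue.
G at Wed is achievable: P in Fri; Z in Sun; Q in Tue; F in Mon; G in Wed; M in Thu; K in Sat.
Nothing earlier works — the capacity limit rule out every day before Wed.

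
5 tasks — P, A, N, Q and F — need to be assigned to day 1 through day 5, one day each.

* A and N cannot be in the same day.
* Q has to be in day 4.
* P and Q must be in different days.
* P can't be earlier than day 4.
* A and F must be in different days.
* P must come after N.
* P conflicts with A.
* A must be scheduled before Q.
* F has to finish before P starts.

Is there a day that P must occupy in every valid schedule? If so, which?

day 5

P's window is day 4–day 5.
Q is fixed at day 4, and P can't share a day with Q.
So P must be day 5.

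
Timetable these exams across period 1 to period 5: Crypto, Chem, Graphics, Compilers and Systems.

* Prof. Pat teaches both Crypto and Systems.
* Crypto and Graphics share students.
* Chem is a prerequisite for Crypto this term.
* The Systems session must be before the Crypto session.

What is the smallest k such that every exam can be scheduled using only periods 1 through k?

2

The precedence chain requires at least 2 distinct periods.
2 works (last occupied period: period 2): for example Compilers in period 1; Graphics in period 1; Chem in period 1; Crypto in period 2; Systems in period 1.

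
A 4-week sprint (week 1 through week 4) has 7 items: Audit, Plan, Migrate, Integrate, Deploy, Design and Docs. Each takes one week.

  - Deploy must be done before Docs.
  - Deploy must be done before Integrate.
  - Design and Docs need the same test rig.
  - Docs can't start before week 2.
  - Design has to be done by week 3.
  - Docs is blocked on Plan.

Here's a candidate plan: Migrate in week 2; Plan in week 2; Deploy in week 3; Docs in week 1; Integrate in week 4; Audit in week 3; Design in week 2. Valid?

Docs is blocked on Plan — violated.
Deploy must be done before Integrate — holds.
Design has to be done by week 3 — holds.
Design and Docs need the same test rig — holds.
Docs can't start before week 2 — violated.
Deploy must be done before Docs — violated.

No. Docs can't start before week 2 is not satisfied.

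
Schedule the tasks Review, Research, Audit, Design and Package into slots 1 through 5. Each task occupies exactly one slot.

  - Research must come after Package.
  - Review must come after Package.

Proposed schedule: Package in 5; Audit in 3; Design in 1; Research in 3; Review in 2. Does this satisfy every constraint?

Research must come after Package — violated.
Review must come after Package — violated.

No. Review must come after Package is not satisfied.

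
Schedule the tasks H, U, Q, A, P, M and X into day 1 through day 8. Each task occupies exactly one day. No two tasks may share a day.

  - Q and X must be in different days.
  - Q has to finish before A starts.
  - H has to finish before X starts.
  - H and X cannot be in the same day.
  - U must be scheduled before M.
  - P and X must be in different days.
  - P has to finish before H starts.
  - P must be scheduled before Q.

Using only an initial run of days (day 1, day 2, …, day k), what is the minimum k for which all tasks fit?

7 days

The precedence chain requires at least 3 distinct days.
With at most 1 per day and 7 tasks, at least 7 days are needed.
7 works (last occupied day: day 7): for example M=day 6; Q=day 3; P=day 1; U=day 4; A=day 5; X=day 7; H=day 2.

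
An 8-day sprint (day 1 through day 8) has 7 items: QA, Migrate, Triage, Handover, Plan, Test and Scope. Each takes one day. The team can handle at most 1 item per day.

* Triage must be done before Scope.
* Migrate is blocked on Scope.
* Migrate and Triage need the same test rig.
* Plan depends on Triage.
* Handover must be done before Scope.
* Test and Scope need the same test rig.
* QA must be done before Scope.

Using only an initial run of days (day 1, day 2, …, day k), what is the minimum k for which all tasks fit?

The precedence chain requires at least 3 distinct days.
With at most 1 per day and 7 tasks, at least 7 days are needed.
7 works (last occupied day: day 7): for example Triage -> day 1, Handover -> day 3, Scope -> day 4, QA -> day 2, Plan -> day 6, Test -> day 7, Migrate -> day 5.

7 days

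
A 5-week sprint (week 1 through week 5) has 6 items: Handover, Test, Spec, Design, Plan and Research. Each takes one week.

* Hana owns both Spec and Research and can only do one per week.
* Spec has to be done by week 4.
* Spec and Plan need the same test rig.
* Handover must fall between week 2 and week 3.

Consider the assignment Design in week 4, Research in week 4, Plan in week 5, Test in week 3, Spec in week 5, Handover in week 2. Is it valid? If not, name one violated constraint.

No. Spec has to be done by week 4 is not satisfied.

Handover must fall between week 2 and week 3 — holds.
Spec has to be done by week 4 — violated.
Spec and Plan need the same test rig — violated.
Hana owns both Spec and Research and can only do one per week — holds.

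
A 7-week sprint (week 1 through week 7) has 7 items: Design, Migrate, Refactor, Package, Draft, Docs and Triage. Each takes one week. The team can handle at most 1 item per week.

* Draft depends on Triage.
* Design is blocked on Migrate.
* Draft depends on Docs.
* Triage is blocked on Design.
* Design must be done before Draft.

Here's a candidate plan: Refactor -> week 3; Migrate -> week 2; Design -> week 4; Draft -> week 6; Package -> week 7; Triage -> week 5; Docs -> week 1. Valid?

Design is blocked on Migrate — holds.
Design must be done before Draft — holds.
Triage is blocked on Design — holds.
Draft depends on Docs — holds.
The team can handle at most 1 item per week — holds.
Draft depends on Triage — holds.

Yes, all constraints hold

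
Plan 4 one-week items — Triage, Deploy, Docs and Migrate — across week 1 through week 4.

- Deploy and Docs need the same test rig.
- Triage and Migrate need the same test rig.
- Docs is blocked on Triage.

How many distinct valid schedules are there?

Splitting on Triage: it can be week 1 (27), week 2 (18), week 3 (9). Listing each branch's schedules as (Deploy, Docs, Migrate) by week number:
Triage=week 1: (1,2,2) (1,2,3) (1,2,4) (1,3,2) (1,3,3) (1,3,4) (1,4,2) (1,4,3) (1,4,4) (2,3,2) (2,3,3) (2,3,4) (2,4,2) (2,4,3) (2,4,4) (3,2,2) (3,2,3) (3,2,4) (3,4,2) (3,4,3) (3,4,4) (4,2,2) (4,2,3) (4,2,4) (4,3,2) (4,3,3) (4,3,4) — 27.
Triage=week 2: (1,3,1) (1,3,3) (1,3,4) (1,4,1) (1,4,3) (1,4,4) (2,3,1) (2,3,3) (2,3,4) (2,4,1) (2,4,3) (2,4,4) (3,4,1) (3,4,3) (3,4,4) (4,3,1) (4,3,3) (4,3,4) — 18.
Triage=week 3: (1,4,1) (1,4,2) (1,4,4) (2,4,1) (2,4,2) (2,4,4) (3,4,1) (3,4,2) (3,4,4) — 9.
Summing: 27 + 18 + 9 = 54.

54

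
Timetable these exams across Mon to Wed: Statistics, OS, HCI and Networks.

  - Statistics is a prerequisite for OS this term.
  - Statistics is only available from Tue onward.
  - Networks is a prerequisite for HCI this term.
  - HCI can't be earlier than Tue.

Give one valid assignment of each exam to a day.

HCI -> Tue, Networks -> Mon, Statistics -> Tue, OS -> Wed

Checking: Statistics(Tue) before OS(Wed); Networks(Mon) before HCI(Tue); Statistics=Tue in [Tue,Wed]; HCI=Tue in [Tue,Wed].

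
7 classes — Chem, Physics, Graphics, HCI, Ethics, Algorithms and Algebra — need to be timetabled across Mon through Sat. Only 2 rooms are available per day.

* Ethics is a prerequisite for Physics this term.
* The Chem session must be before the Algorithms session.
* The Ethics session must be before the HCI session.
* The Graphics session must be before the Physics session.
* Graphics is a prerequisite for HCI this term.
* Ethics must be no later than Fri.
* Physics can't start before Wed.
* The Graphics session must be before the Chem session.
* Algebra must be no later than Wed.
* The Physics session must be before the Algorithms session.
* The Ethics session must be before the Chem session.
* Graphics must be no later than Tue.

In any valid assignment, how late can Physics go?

Physics is available from Wed; downstream work caps Physics at Fri.
Physics at Fri is achievable: Graphics=Mon, Physics=Fri, Ethics=Tue, Algebra=Mon, Chem=Wed, HCI=Wed, Algorithms=Sat.

Fri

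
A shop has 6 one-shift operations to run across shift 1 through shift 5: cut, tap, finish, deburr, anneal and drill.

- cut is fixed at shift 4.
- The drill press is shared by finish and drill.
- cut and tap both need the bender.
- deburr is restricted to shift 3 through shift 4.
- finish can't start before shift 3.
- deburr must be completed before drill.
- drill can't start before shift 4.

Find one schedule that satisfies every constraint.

finish -> shift 3; tap -> shift 1; cut -> shift 4; drill -> shift 4; deburr -> shift 3; anneal -> shift 1

Checking: deburr(shift 3) before drill(shift 4); finish(shift 3) != drill(shift 4); cut(shift 4) != tap(shift 1); finish=shift 3 in [shift 3,shift 5]; deburr=shift 3 in [shift 3,shift 4]; cut=shift 4 in [shift 4,shift 4]; drill=shift 4 in [shift 4,shift 5].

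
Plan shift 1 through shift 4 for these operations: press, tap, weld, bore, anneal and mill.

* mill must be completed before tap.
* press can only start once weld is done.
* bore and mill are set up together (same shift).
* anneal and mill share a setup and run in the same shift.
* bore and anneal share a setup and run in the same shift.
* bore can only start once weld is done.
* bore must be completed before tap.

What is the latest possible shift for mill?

Mill must be in the same shift as bore, which can't be before shift 2, so mill is at least shift 2; downstream work caps mill at shift 3.
mill at shift 3 is achievable: weld=shift 1; tap=shift 4; press=shift 2; mill=shift 3; bore=shift 3; anneal=shift 3.

shift 3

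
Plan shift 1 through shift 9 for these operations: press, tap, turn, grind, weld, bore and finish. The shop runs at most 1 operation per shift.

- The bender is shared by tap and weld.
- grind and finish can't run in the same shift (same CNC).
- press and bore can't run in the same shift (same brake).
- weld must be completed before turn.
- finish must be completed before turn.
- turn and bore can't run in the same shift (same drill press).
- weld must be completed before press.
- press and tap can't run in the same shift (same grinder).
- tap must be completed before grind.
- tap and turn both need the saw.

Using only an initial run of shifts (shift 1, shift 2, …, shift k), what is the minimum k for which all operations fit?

The precedence chain requires at least 2 distinct shifts.
With at most 1 per shift and 7 operations, at least 7 shifts are needed.
7 works (last occupied shift: shift 7): for example bore in shift 7; tap in shift 5; weld in shift 1; press in shift 4; grind in shift 6; turn in shift 3; finish in shift 2.

7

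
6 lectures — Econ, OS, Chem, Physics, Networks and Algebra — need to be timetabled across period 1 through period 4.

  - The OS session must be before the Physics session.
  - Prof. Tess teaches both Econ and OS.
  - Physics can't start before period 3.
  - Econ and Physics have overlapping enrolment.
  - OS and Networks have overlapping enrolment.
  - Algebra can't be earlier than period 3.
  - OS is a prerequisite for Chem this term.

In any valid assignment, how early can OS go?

period 1

Downstream work caps OS at period 3.
OS at period 1 is achievable: OS in period 1, Networks in period 2, Econ in period 2, Chem in period 2, Algebra in period 3, Physics in period 3.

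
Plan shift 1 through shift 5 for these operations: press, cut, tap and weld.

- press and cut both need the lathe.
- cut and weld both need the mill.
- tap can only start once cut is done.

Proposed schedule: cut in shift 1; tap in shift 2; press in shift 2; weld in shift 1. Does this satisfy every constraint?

No — it violates: cut and weld both need the mill

tap can only start once cut is done — holds.
cut and weld both need the mill — violated.
press and cut both need the lathe — holds.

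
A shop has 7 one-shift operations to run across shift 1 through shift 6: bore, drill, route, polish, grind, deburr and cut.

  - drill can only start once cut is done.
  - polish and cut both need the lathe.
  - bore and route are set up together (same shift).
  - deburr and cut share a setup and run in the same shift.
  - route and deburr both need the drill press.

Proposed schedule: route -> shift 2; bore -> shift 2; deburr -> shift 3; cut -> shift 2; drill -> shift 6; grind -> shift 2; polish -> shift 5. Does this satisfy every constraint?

No. deburr and cut share a setup and run in the same shift is not satisfied.

bore and route are set up together (same shift) — holds.
deburr and cut share a setup and run in the same shift — violated.
polish and cut both need the lathe — holds.
drill can only start once cut is done — holds.
route and deburr both need the drill press — holds.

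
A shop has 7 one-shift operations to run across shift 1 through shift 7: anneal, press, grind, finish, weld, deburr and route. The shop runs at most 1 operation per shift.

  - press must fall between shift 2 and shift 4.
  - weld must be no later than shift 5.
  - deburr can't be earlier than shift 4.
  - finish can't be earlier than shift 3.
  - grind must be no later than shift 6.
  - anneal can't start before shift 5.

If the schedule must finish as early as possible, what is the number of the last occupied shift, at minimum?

With at most 1 per shift and 7 operations, at least 7 shifts are needed.
anneal can't be placed before shift 5, so the schedule must run through at least shift 5.
7 works (last occupied shift: shift 7): for example route -> shift 7, press -> shift 2, finish -> shift 3, weld -> shift 1, anneal -> shift 5, grind -> shift 6, deburr -> shift 4.

shift 7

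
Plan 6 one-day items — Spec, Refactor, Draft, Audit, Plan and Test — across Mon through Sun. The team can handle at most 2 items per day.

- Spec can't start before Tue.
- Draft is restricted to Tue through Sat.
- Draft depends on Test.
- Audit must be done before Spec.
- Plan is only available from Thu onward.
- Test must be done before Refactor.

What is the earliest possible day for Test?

Downstream work caps Test at Fri.
Test at Mon is achievable: Test in Mon, Plan in Thu, Refactor in Wed, Spec in Tue, Draft in Tue, Audit in Mon.

Mon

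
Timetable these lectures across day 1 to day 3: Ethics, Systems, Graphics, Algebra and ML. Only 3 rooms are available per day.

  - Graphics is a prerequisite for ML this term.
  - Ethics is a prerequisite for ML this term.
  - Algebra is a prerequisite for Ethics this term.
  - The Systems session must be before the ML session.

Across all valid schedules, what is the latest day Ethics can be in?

Precedence pushes Ethics to at least day 2; downstream work caps Ethics at day 2.
Ethics at day 2 is achievable: Ethics -> day 2; Graphics -> day 1; Algebra -> day 1; ML -> day 3; Systems -> day 1.

day 2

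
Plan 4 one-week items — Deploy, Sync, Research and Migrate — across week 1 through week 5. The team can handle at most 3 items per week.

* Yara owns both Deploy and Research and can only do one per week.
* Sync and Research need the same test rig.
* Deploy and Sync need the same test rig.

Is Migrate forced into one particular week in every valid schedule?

No

Migrate can be week 1 (e.g. Deploy -> week 1; Migrate -> week 1; Sync -> week 2; Research -> week 3) or week 2 (e.g. Migrate -> week 2, Deploy -> week 1, Sync -> week 2, Research -> week 3).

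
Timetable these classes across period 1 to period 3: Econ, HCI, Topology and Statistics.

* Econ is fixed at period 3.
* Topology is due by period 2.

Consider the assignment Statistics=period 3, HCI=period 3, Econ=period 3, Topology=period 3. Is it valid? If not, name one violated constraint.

Invalid. Topology is due by period 2.

Econ is fixed at period 3 — holds.
Topology is due by period 2 — violated.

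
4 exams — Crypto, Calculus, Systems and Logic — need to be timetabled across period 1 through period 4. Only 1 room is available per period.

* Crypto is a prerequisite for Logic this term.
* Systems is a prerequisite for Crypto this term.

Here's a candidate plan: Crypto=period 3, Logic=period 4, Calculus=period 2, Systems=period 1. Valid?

Only 1 room is available per period — holds.
Systems is a prerequisite for Crypto this term — holds.
Crypto is a prerequisite for Logic this term — holds.

Yes, all constraints hold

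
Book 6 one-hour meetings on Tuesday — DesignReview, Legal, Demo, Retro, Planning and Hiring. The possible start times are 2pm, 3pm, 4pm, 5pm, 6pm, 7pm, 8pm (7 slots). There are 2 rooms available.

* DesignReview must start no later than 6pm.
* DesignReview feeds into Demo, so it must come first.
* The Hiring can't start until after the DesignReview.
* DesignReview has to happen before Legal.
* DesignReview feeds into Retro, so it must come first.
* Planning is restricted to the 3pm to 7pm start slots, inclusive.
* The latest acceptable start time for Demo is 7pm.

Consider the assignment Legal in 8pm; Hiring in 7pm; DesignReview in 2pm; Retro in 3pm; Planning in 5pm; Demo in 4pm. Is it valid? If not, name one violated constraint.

DesignReview must start no later than 6pm — holds.
DesignReview feeds into Demo, so it must come first — holds.
The Hiring can't start until after the DesignReview — holds.
There are 2 rooms available — holds.
The latest acceptable start time for Demo is 7pm — holds.
DesignReview feeds into Retro, so it must come first — holds.
Planning is restricted to the 3pm to 7pm start slots, inclusive — holds.
DesignReview has to happen before Legal — holds.

Valid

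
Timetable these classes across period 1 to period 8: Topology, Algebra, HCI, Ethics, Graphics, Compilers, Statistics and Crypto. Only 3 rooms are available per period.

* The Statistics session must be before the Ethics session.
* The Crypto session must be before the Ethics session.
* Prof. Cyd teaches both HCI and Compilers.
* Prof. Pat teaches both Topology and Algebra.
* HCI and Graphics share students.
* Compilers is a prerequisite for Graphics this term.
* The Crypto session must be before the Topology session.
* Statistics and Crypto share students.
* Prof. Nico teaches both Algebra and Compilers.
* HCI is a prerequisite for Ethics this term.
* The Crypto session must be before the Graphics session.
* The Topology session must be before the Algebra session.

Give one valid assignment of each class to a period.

Crypto=period 1, Algebra=period 3, HCI=period 1, Graphics=period 3, Compilers=period 2, Ethics=period 3, Statistics=period 2, Topology=period 2

Checking: Crypto(period 1) before Topology(period 2); Statistics(period 2) before Ethics(period 3); Compilers(period 2) before Graphics(period 3); HCI(period 1) before Ethics(period 3); Crypto(period 1) before Graphics(period 3); Crypto(period 1) before Ethics(period 3); Topology(period 2) before Algebra(period 3); Topology(period 2) != Algebra(period 3); Statistics(period 2) != Crypto(period 1); Algebra(period 3) != Compilers(period 2); HCI(period 1) != Graphics(period 3); HCI(period 1) != Compilers(period 2); max 3 per period (cap 3).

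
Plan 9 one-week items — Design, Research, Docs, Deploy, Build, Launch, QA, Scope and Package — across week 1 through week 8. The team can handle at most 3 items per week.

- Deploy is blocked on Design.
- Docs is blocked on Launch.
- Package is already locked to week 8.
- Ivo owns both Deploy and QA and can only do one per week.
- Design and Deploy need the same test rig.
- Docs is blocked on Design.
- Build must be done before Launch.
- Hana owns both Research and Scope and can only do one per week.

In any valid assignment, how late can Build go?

Downstream work caps Build at week 6.
Build at week 6 is achievable: Design=week 1, Docs=week 8, Deploy=week 2, Package=week 8, Launch=week 7, Build=week 6, Research=week 1, QA=week 1, Scope=week 2.

week 6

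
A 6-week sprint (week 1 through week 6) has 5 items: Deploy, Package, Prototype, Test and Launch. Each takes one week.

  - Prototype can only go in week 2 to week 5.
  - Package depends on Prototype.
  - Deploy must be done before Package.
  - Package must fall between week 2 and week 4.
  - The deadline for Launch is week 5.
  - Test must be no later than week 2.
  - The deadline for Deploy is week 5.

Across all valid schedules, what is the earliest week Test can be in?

week 1

Test's own window allows nothing later than week 2.
Test at week 1 is achievable: Package in week 3; Launch in week 1; Prototype in week 2; Test in week 1; Deploy in week 1.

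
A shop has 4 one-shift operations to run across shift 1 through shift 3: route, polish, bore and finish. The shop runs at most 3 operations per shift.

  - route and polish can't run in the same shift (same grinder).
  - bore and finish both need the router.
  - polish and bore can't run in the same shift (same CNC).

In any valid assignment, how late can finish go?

finish at shift 3 is achievable: bore=shift 1, polish=shift 2, finish=shift 3, route=shift 1.

shift 3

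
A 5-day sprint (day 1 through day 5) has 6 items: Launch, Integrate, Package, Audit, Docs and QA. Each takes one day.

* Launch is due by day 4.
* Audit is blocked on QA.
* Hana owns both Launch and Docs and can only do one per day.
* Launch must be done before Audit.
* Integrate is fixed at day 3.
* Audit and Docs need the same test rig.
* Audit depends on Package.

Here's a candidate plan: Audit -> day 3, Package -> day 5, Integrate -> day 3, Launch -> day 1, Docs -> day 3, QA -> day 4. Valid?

Audit and Docs need the same test rig — violated.
Hana owns both Launch and Docs and can only do one per day — holds.
Launch must be done before Audit — holds.
Integrate is fixed at day 3 — holds.
Audit depends on Package — violated.
Launch is due by day 4 — holds.
Audit is blocked on QA — violated.

No. Audit depends on Package is not satisfied.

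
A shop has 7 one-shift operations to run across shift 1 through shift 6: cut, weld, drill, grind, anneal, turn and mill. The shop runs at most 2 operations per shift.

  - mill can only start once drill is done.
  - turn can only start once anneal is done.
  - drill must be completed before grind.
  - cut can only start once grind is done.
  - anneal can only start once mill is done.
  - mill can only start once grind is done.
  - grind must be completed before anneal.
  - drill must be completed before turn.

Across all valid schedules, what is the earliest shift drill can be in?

Downstream work caps drill at shift 2.
drill at shift 1 is achievable: anneal=shift 4; drill=shift 1; grind=shift 2; turn=shift 5; weld=shift 1; mill=shift 3; cut=shift 3.

shift 1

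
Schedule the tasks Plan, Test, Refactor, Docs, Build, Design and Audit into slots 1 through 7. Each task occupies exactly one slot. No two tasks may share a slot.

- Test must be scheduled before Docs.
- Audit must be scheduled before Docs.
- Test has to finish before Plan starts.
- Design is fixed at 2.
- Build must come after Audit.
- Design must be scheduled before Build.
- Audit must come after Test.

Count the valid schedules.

48

Splitting on Plan: it can be 3 (8), 4 (10), 5 (10), 6 (10), 7 (10). Listing each branch's schedules as (Test, Refactor, Docs, Build, Design, Audit):
Plan=3: (1,4,6,7,2,5) (1,4,7,6,2,5) (1,5,6,7,2,4) (1,5,7,6,2,4) (1,6,5,7,2,4) (1,6,7,5,2,4) (1,7,5,6,2,4) (1,7,6,5,2,4) — 8.
Plan=4: (1,3,6,7,2,5) (1,3,7,6,2,5) (1,5,6,7,2,3) (1,5,7,6,2,3) (1,6,5,7,2,3) (1,6,7,5,2,3) (1,7,5,6,2,3) (1,7,6,5,2,3) (3,1,6,7,2,5) (3,1,7,6,2,5) — 10.
Plan=5: (1,3,6,7,2,4) (1,3,7,6,2,4) (1,4,6,7,2,3) (1,4,7,6,2,3) (1,6,4,7,2,3) (1,6,7,4,2,3) (1,7,4,6,2,3) (1,7,6,4,2,3) (3,1,6,7,2,4) (3,1,7,6,2,4) — 10.
Plan=6: (1,3,5,7,2,4) (1,3,7,5,2,4) (1,4,5,7,2,3) (1,4,7,5,2,3) (1,5,4,7,2,3) (1,5,7,4,2,3) (1,7,4,5,2,3) (1,7,5,4,2,3) (3,1,5,7,2,4) (3,1,7,5,2,4) — 10.
Plan=7: (1,3,5,6,2,4) (1,3,6,5,2,4) (1,4,5,6,2,3) (1,4,6,5,2,3) (1,5,4,6,2,3) (1,5,6,4,2,3) (1,6,4,5,2,3) (1,6,5,4,2,3) (3,1,5,6,2,4) (3,1,6,5,2,4) — 10.
Summing: 8 + 10 + 10 + 10 + 10 = 48.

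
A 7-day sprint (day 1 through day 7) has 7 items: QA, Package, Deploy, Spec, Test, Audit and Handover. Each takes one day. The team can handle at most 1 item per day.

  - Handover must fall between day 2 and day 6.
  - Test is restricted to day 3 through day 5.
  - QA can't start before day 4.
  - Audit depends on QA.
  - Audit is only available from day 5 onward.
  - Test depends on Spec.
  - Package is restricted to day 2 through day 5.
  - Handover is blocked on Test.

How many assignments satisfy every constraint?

Splitting on QA: it can be day 4 (10), day 5 (9), day 6 (10). Listing each branch's schedules as (Package, Deploy, Spec, Test, Audit, Handover) by day number:
QA=day 4: (2,1,3,5,7,6) (2,3,1,5,7,6) (2,5,1,3,7,6) (2,6,1,3,7,5) (2,7,1,3,5,6) (2,7,1,3,6,5) (3,1,2,5,7,6) (3,2,1,5,7,6) (5,1,2,3,7,6) (5,2,1,3,7,6) — 10.
QA=day 5: (2,1,3,4,7,6) (2,3,1,4,7,6) (2,4,1,3,7,6) (2,6,1,3,7,4) (2,7,1,3,6,4) (3,1,2,4,7,6) (3,2,1,4,7,6) (4,1,2,3,7,6) (4,2,1,3,7,6) — 9.
QA=day 6: (2,1,3,4,7,5) (2,3,1,4,7,5) (2,4,1,3,7,5) (2,5,1,3,7,4) (3,1,2,4,7,5) (3,2,1,4,7,5) (4,1,2,3,7,5) (4,2,1,3,7,5) (5,1,2,3,7,4) (5,2,1,3,7,4) — 10.
Summing: 10 + 9 + 10 = 29.

29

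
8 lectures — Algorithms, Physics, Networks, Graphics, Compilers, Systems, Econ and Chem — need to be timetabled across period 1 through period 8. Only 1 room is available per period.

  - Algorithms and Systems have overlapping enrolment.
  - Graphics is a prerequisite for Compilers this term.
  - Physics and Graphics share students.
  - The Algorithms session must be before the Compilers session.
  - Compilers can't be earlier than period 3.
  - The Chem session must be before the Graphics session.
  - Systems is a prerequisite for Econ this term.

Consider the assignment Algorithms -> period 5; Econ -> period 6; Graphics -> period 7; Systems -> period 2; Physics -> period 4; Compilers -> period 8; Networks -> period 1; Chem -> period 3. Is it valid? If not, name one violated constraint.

Yes

Graphics is a prerequisite for Compilers this term — holds.
Algorithms and Systems have overlapping enrolment — holds.
The Algorithms session must be before the Compilers session — holds.
The Chem session must be before the Graphics session — holds.
Systems is a prerequisite for Econ this term — holds.
Only 1 room is available per period — holds.
Compilers can't be earlier than period 3 — holds.
Physics and Graphics share students — holds.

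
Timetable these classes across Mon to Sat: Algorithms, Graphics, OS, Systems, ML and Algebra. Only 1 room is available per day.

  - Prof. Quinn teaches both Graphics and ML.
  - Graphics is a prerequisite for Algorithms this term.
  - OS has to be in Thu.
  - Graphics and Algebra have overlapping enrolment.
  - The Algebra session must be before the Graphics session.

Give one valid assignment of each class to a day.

Systems in Fri; Algorithms in Wed; Graphics in Tue; ML in Sat; Algebra in Mon; OS in Thu

Checking: Graphics(Tue) before Algorithms(Wed); Algebra(Mon) before Graphics(Tue); Graphics(Tue) != ML(Sat); Graphics(Tue) != Algebra(Mon); OS=Thu in [Thu,Thu]; max 1 per day (cap 1).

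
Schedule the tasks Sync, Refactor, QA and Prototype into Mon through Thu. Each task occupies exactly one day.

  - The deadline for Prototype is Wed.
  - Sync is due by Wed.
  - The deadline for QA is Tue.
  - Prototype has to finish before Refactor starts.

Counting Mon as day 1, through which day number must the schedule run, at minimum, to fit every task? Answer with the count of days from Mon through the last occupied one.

2 days

The precedence chain requires at least 2 distinct days.
2 works (last occupied day: Tue): for example Refactor in Tue; QA in Mon; Sync in Mon; Prototype in Mon.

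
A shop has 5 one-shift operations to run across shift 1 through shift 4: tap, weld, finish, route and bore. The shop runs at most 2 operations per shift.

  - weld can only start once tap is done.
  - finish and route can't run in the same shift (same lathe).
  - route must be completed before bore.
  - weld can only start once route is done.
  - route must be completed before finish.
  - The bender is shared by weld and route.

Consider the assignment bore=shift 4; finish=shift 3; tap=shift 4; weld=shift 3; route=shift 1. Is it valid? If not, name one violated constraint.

finish and route can't run in the same shift (same lathe) — holds.
route must be completed before finish — holds.
weld can only start once route is done — holds.
route must be completed before bore — holds.
weld can only start once tap is done — violated.
The shop runs at most 2 operations per shift — holds.
The bender is shared by weld and route — holds.

No — it violates: weld can only start once tap is done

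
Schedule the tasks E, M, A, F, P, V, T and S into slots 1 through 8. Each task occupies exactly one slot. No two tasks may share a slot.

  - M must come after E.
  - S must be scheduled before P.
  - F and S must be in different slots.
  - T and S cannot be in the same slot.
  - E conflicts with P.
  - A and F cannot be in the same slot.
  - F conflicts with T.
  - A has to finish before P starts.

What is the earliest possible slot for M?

2

Precedence pushes M to at least 2.
M at 2 is achievable: T -> 8, F -> 6, V -> 7, E -> 1, P -> 5, S -> 4, A -> 3, M -> 2.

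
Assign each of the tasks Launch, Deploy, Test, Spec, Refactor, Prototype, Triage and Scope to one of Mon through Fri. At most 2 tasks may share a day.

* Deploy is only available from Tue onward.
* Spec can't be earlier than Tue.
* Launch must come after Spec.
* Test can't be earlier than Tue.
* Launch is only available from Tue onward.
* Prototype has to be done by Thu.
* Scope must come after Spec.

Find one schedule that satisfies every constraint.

Test=Wed, Triage=Thu, Refactor=Mon, Spec=Tue, Scope=Thu, Launch=Wed, Prototype=Mon, Deploy=Tue

Checking: Spec(Tue) before Launch(Wed); Spec(Tue) before Scope(Thu); Prototype=Mon in [Mon,Thu]; Deploy=Tue in [Tue,Fri]; Launch=Wed in [Tue,Fri]; Spec=Tue in [Tue,Fri]; Test=Wed in [Tue,Fri]; max 2 per day (cap 2).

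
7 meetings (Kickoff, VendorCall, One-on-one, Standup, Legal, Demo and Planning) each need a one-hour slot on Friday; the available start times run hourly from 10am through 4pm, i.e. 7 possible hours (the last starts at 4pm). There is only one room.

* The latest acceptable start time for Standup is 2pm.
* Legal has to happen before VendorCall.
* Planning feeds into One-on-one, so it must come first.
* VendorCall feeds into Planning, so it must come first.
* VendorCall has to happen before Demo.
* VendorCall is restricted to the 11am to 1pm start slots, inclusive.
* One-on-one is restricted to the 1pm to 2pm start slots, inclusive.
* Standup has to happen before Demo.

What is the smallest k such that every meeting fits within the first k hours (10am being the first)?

The precedence chain requires at least 4 distinct hours.
With at most 1 per hour and 7 meetings, at least 7 hours are needed.
7 works (last occupied hour: 4pm): for example Planning in 12pm, Legal in 10am, Demo in 3pm, Kickoff in 4pm, Standup in 2pm, One-on-one in 1pm, VendorCall in 11am.

7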